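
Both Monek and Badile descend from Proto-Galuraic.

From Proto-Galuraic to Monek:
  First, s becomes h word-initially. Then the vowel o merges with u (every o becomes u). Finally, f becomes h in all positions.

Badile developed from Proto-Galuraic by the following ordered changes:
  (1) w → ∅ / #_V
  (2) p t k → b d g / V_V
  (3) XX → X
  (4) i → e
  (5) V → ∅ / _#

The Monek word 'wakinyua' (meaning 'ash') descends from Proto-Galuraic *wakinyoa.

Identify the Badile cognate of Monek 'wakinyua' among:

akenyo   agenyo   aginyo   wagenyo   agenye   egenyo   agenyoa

Badile: start from *wakinyoa.
  rule 1 (glide loss): wakinyoa → akinyoa
  rule 2 (intervocalic voicing): akinyoa → aginyoa
  rule 3: no change — aginyoa
  rule 4 (vowel merger): aginyoa → agenyoa
  rule 5 (apocope): agenyoa → agenyo
  ⇒ Badile agenyo
The other candidates each miss or misapply at least one Badile change.

agenyo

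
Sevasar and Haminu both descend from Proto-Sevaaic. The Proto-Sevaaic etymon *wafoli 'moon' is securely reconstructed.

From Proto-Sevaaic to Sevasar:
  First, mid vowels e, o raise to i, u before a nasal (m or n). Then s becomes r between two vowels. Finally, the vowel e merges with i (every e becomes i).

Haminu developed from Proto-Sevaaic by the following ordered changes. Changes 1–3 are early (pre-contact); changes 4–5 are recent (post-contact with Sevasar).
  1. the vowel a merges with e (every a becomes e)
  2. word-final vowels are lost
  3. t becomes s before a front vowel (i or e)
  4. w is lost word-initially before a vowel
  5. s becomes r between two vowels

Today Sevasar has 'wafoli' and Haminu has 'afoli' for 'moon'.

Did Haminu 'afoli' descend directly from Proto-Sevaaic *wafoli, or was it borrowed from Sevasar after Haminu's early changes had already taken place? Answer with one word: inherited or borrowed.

borrowed

If inherited, *wafoli would pass through all of Haminu's changes:
Haminu: *wafoli > wefoli > wefol > efol  (by vowel merger, apocope, glide loss)
If borrowed from Sevasar 'wafoli' after the early changes, it would undergo only the recent ones:
  rule 4 (glide loss): wafoli → afoli
  rule 5 (rhotacism): no change (afoli)
  ⇒ as a loan: afoli
Haminu 'afoli' matches the loan outcome 'afoli', not the inherited 'efol' — it skipped the early Haminu changes, so it was borrowed from Sevasar.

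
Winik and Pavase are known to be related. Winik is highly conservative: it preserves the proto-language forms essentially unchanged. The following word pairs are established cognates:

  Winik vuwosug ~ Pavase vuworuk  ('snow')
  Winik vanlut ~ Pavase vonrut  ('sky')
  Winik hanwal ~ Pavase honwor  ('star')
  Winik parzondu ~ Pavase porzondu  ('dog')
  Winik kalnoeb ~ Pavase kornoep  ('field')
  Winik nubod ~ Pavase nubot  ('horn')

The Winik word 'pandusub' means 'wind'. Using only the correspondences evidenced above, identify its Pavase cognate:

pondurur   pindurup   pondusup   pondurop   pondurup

vanlut ~ vonrut, hanwal ~ honwor — Winik a corresponds to Pavase o after a consonant, before a nasal.
vuwosug ~ vuworuk — Winik s corresponds to Pavase r between vowels (before a back vowel).
kalnoeb ~ kornoep — Winik b corresponds to Pavase p word-finally.
Applying these to Winik 'pandusub':
  pandusub → pondusub   (a→o after a consonant, before a nasal)
  pondusub → pondurub   (s→r between vowels (before a back vowel))
  pondurub → pondurup   (b→p word-finally)
So the Pavase cognate is 'pondurup'.

pondurup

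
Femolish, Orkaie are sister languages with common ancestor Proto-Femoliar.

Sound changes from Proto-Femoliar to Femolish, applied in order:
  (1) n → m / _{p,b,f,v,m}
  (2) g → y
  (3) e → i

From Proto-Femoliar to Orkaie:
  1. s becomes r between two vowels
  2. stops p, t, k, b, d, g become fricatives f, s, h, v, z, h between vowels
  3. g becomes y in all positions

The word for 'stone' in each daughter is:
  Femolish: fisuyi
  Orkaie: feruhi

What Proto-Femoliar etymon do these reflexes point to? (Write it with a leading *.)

Position 5: Femolish has y, Orkaie has h. Taking the neighbouring segments as reconstructed: Femolish y could go back to *g or *y; Orkaie h could go back to *k or *g or *h — the one source consistent with every daughter is *g.
Position 2: Femolish has i, Orkaie has e. Orkaie preserves e here (none of its changes turn any other segment into e), so the proto-segment is *e.
Position 3: Femolish has s, Orkaie has r. Femolish preserves s here (none of its changes turn any other segment into s), so the proto-segment is *s.
The remaining positions agree across the daughters. Check the candidate against every language:
Femolish: start from *fesugi.
  rule 1: no change — fesugi
  rule 2 (unconditioned shift): fesugi → fesuyi
  rule 3 (vowel merger): fesuyi → fisuyi
  ⇒ Femolish fisuyi
Orkaie: start from *fesugi.
  rule 1 (rhotacism): fesugi → ferugi
  rule 2 (intervocalic lenition): ferugi → feruhi
  rule 3: no change — feruhi
  ⇒ Orkaie feruhi
*fesugi is the unique common source.

*fesugi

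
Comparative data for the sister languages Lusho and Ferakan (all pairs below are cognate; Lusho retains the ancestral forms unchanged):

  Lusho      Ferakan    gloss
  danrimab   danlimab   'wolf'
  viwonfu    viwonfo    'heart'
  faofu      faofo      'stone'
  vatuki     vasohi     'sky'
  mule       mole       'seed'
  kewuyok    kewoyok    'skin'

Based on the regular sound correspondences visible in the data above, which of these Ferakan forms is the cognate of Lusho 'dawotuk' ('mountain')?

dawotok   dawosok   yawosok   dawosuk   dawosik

vatuki ~ vasohi — Lusho t corresponds to Ferakan s between vowels (before a back vowel).
vatuki ~ vasohi, mule ~ mole — Lusho u corresponds to Ferakan o after a consonant, before a consonant other than r, m, n, p, b, f, v.
Applying these to Lusho 'dawotuk':
  dawotuk → dawosuk   (t→s between vowels (before a back vowel))
  dawosuk → dawosok   (u→o after a consonant, before a consonant other than r, m, n, p, b, f, v)
So the Ferakan cognate is 'dawosok'.

dawosok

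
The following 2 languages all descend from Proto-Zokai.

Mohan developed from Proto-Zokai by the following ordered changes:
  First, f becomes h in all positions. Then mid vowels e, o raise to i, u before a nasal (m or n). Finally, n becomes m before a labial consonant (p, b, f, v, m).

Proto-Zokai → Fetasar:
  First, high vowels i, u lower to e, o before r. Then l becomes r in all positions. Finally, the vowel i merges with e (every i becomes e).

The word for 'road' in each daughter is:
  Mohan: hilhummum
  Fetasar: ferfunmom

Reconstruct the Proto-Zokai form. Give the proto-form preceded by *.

*filfunmom

Position 1: Mohan has h, Fetasar has f. Fetasar preserves f here (none of its changes turn any other segment into f), so the proto-segment is *f.
Position 2: Mohan has i, Fetasar has e. Taking the neighbouring segments as reconstructed: Mohan i can only go back to *i; Fetasar e could go back to *e or *i — the one source consistent with every daughter is *i.
Continuing position by position gives *filfunmom; check it forward:
Mohan: *filfunmom
  filfunmom → hilhunmom   [unconditioned shift]
  hilhunmom → hilhunmum   [pre-nasal raising]
  hilhunmum → hilhummum   [nasal place assimilation]
  giving Mohan hilhummum.
Fetasar: *filfunmom
  filfunmom (rule 1 does not apply)
  filfunmom → firfunmom   [unconditioned shift]
  firfunmom → ferfunmom   [vowel merger]
  giving Fetasar ferfunmom.
*filfunmom is the unique common source.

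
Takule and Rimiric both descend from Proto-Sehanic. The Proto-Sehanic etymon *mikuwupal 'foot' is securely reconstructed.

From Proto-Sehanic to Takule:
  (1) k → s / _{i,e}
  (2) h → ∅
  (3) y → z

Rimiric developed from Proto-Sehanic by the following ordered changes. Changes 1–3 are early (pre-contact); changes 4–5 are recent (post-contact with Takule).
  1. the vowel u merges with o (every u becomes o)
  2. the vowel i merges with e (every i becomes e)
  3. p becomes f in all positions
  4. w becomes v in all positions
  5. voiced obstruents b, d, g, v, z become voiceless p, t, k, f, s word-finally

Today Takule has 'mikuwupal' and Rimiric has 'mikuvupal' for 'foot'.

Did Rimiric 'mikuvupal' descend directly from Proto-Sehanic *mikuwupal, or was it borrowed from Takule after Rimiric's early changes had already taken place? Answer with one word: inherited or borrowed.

If inherited, *mikuwupal would pass through all of Rimiric's changes:
Rimiric: *mikuwupal
  mikuwupal → mikowopal   [vowel merger]
  mikowopal → mekowopal   [vowel merger]
  mekowopal → mekowofal   [unconditioned shift]
  mekowofal → mekovofal   [unconditioned shift]
  mekovofal (rule 5 does not apply)
  giving Rimiric mekovofal.
If borrowed from Takule 'mikuwupal' after the early changes, it would undergo only the recent ones:
  rule 4 (unconditioned shift): mikuwupal → mikuvupal
  rule 5 (final devoicing): no change (mikuvupal)
  ⇒ as a loan: mikuvupal
Rimiric 'mikuvupal' matches the loan outcome 'mikuvupal', not the inherited 'mekovofal' — it skipped the early Rimiric changes, so it was borrowed from Takule.

borrowed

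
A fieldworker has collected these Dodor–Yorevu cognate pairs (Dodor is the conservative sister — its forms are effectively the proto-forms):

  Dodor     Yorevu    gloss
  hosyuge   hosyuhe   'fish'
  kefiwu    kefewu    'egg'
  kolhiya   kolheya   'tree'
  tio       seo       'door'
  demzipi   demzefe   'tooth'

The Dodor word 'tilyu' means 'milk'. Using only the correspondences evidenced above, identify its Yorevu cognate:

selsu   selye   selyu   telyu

tio ~ seo — Dodor t corresponds to Yorevu s word-initially before a front vowel.
kefiwu ~ kefewu, kolhiya ~ kolheya — Dodor i corresponds to Yorevu e after a consonant, before a consonant other than r, m, n, p, b, f, v.
Applying these to Dodor 'tilyu':
  tilyu → silyu   (t→s word-initially before a front vowel)
  silyu → selyu   (i→e after a consonant, before a consonant other than r, m, n, p, b, f, v)
So the Yorevu cognate is 'selyu'.

selyu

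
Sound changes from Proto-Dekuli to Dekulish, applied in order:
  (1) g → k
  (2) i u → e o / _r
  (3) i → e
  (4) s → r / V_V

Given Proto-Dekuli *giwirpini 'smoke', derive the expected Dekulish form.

Dekulish: start from *giwirpini.
  rule 1 (unconditioned shift): giwirpini → kiwirpini
  rule 2 (pre-rhotic lowering): kiwirpini → kiwerpini
  rule 3 (vowel merger): kiwerpini → kewerpene
  rule 4: no change — kewerpene
  ⇒ Dekulish kewerpene

kewerpene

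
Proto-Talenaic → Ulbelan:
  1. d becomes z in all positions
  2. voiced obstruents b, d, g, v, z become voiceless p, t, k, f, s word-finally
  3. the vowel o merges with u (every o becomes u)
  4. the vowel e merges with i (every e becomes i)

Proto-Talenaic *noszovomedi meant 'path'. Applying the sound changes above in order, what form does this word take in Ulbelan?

Ulbelan: *noszovomedi > noszovomezi > nuszuvumezi > nuszuvumizi  (by unconditioned shift, vowel merger, vowel merger)

nuszuvumizi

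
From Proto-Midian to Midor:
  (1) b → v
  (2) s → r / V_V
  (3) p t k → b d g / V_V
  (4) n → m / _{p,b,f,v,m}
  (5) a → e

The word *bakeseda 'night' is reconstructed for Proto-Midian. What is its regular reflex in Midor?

Midor: start from *bakeseda.
  rule 1 (unconditioned shift): bakeseda → vakeseda
  rule 2 (rhotacism): vakeseda → vakereda
  rule 3 (intervocalic voicing): vakereda → vagereda
  rule 4: no change — vagereda
  rule 5 (vowel merger): vagereda → vegerede
  ⇒ Midor vegerede

vegerede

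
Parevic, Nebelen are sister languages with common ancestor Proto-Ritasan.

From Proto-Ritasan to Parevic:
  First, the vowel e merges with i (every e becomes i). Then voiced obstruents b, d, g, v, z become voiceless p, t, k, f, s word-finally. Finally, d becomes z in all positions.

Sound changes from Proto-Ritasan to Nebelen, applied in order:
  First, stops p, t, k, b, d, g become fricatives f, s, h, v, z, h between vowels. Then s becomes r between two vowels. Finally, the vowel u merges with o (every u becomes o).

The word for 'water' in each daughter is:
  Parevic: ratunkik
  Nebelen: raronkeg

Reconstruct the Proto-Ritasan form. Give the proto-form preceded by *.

Position 7: Parevic has i, Nebelen has e. Nebelen preserves e here (none of its changes turn any other segment into e), so the proto-segment is *e.
Position 4: Parevic has u, Nebelen has o. Parevic preserves u here (none of its changes turn any other segment into u), so the proto-segment is *u.
Continuing position by position gives *ratunkeg; check it forward:
Parevic: *ratunkeg
  ratunkeg → ratunkig   [vowel merger]
  ratunkig → ratunkik   [final devoicing]
  ratunkik (rule 3 does not apply)
  giving Parevic ratunkik.
Nebelen: *ratunkeg > rasunkeg > rarunkeg > raronkeg  (by intervocalic lenition, rhotacism, vowel merger)
Only *ratunkeg yields all of Parevic ratunkik, Nebelen raronkeg.

*ratunkeg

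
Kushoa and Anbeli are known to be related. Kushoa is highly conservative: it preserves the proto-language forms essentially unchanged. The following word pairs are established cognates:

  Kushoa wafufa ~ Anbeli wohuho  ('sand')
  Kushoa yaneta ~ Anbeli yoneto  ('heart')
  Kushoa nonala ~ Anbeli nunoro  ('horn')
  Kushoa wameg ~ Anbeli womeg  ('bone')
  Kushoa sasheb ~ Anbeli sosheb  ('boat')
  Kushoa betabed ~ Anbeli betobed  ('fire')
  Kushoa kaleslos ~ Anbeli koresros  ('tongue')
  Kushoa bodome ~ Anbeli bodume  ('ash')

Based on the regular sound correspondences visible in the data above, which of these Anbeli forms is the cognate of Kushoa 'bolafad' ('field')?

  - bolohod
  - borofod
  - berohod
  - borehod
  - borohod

borohod

nonala ~ nunoro — Kushoa l corresponds to Anbeli r between vowels (before a back vowel).
wafufa ~ wohuho — Kushoa a corresponds to Anbeli o after a consonant, before a labial obstruent.
wafufa ~ wohuho — Kushoa f corresponds to Anbeli h between vowels (before a back vowel).
nonala ~ nunoro, sasheb ~ sosheb — Kushoa a corresponds to Anbeli o after a consonant, before a consonant other than r, m, n, p, b, f, v.
Applying these to Kushoa 'bolafad':
  bolafad → borafad   (l→r between vowels (before a back vowel))
  borafad → borofad   (a→o after a consonant, before a labial obstruent)
  borofad → borohad   (f→h between vowels (before a back vowel))
  borohad → borohod   (a→o after a consonant, before a consonant other than r, m, n, p, b, f, v)
So the Anbeli cognate is 'borohod'.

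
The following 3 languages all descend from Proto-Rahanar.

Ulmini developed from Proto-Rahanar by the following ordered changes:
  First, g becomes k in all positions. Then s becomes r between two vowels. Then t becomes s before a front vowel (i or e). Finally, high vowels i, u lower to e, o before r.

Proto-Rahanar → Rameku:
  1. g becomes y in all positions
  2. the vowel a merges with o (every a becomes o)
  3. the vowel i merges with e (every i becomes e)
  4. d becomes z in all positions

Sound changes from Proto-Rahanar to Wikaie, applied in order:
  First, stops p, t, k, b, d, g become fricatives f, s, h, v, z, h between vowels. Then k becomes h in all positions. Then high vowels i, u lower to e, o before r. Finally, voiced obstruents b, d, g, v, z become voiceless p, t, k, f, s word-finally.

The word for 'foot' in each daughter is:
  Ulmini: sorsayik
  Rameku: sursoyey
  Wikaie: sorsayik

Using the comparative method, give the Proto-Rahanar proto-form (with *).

*sursayig

Position 8: Ulmini has k, Rameku has y, Wikaie has k. In Wikaie, k can only continue *g, so the proto-segment is *g.
Position 7: Ulmini has i, Rameku has e, Wikaie has i. Ulmini preserves i here (none of its changes turn any other segment into i), so the proto-segment is *i.
Position 2: Ulmini has o, Rameku has u, Wikaie has o. Rameku preserves u here (none of its changes turn any other segment into u), so the proto-segment is *u.
This points to *sursayig. Verify forward in each daughter:
Ulmini: *sursayig
  sursayig → sursayik   [unconditioned shift]
  sursayik (rule 2 does not apply)
  sursayik (rule 3 does not apply)
  sursayik → sorsayik   [pre-rhotic lowering]
  giving Ulmini sorsayik.
Rameku: *sursayig > sursayiy > sursoyiy > sursoyey  (by unconditioned shift, vowel merger, vowel merger)
Wikaie: *sursayig
  sursayig (rule 1 does not apply)
  sursayig (rule 2 does not apply)
  sursayig → sorsayig   [pre-rhotic lowering]
  sorsayig → sorsayik   [final devoicing]
  giving Wikaie sorsayik.
Only *sursayig yields all of Ulmini sorsayik, Rameku sursoyey, Wikaie sorsayik.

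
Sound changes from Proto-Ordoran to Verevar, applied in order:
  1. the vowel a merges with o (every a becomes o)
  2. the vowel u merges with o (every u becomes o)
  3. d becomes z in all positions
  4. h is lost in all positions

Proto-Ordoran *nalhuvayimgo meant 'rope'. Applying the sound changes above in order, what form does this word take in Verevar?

Verevar: *nalhuvayimgo
  nalhuvayimgo → nolhuvoyimgo   [vowel merger]
  nolhuvoyimgo → nolhovoyimgo   [vowel merger]
  nolhovoyimgo (rule 3 does not apply)
  nolhovoyimgo → nolovoyimgo   [h-loss]
  giving Verevar nolovoyimgo.

nolovoyimgo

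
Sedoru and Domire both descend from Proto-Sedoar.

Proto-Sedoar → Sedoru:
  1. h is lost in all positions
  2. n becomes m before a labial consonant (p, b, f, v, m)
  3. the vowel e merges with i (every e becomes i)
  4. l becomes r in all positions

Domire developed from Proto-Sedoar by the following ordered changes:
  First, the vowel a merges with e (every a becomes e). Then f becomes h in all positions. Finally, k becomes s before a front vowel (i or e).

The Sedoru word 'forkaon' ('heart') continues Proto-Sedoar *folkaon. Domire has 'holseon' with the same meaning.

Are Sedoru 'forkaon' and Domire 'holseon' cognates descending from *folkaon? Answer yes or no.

yes

Derive the expected Domire reflex of *folkaon:
Domire: start from *folkaon.
  rule 1 (vowel merger): folkaon → folkeon
  rule 2 (unconditioned shift): folkeon → holkeon
  rule 3 (palatalisation): holkeon → holseon
  ⇒ Domire holseon
Domire 'holseon' matches the regular reflex exactly, so the pair is cognate.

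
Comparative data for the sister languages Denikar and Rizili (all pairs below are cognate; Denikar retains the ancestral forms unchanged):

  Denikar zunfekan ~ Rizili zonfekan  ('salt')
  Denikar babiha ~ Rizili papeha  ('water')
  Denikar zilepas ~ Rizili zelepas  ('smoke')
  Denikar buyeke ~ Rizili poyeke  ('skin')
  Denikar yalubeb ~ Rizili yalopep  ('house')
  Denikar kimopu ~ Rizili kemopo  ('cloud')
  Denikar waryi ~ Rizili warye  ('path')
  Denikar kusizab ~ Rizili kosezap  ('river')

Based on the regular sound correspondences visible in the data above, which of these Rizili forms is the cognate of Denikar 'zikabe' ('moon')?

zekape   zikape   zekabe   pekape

zekape

babiha ~ papeha, zilepas ~ zelepas — Denikar i corresponds to Rizili e after a consonant, before a consonant other than r, m, n, p, b, f, v.
yalubeb ~ yalopep — Denikar b corresponds to Rizili p between vowels (before a front vowel).
Applying these to Denikar 'zikabe':
  zikabe → zekabe   (i→e after a consonant, before a consonant other than r, m, n, p, b, f, v)
  zekabe → zekape   (b→p between vowels (before a front vowel))
So the Rizili cognate is 'zekape'.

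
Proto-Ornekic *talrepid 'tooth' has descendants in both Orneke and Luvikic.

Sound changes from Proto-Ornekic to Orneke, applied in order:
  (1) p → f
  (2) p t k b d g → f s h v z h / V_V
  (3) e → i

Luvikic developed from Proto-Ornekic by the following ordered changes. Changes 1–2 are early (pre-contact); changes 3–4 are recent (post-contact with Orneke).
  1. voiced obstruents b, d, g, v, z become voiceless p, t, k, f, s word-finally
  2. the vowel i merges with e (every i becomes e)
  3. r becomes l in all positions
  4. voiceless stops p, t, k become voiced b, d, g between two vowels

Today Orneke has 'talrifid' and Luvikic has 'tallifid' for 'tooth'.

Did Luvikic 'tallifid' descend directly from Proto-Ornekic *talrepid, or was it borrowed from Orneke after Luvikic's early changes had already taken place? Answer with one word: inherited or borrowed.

If inherited, *talrepid would pass through all of Luvikic's changes:
Luvikic: *talrepid > talrepit > talrepet > tallepet > tallebet  (by final devoicing, vowel merger, unconditioned shift, intervocalic voicing)
If borrowed from Orneke 'talrifid' after the early changes, it would undergo only the recent ones:
  rule 3 (unconditioned shift): talrifid → tallifid
  rule 4 (intervocalic voicing): no change (tallifid)
  ⇒ as a loan: tallifid
Luvikic 'tallifid' matches the loan outcome 'tallifid', not the inherited 'tallebet' — it skipped the early Luvikic changes, so it was borrowed from Orneke.

borrowed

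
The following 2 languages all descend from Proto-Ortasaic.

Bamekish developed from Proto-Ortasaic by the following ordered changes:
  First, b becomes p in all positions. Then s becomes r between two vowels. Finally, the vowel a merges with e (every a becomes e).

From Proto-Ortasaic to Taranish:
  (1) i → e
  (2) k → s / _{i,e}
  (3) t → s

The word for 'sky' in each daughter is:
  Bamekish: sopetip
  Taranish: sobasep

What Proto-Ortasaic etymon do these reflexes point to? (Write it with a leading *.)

*sobatip

Position 5: Bamekish has t, Taranish has s. Bamekish preserves t here (none of its changes turn any other segment into t), so the proto-segment is *t.
Position 3: Bamekish has p, Taranish has b. Taranish preserves b here (none of its changes turn any other segment into b), so the proto-segment is *b.
This points to *sobatip. Verify forward in each daughter:
Bamekish: *sobatip > sopatip > sopetip  (by unconditioned shift, vowel merger)
Taranish: *sobatip
  sobatip → sobatep   [vowel merger]
  sobatep (rule 2 does not apply)
  sobatep → sobasep   [unconditioned shift]
  giving Taranish sobasep.
No other proto-form is consistent with every reflex, so the reconstruction is *sobatip.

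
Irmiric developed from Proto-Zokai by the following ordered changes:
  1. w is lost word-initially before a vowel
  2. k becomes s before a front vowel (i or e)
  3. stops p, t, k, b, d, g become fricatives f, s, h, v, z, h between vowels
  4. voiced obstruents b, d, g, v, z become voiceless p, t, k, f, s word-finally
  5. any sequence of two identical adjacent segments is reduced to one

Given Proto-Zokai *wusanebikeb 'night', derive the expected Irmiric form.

usanevisep

Irmiric: start from *wusanebikeb.
  rule 1 (glide loss): wusanebikeb → usanebikeb
  rule 2 (palatalisation): usanebikeb → usanebiseb
  rule 3 (intervocalic lenition): usanebiseb → usaneviseb
  rule 4 (final devoicing): usaneviseb → usanevisep
  rule 5: no change — usanevisep
  ⇒ Irmiric usanevisep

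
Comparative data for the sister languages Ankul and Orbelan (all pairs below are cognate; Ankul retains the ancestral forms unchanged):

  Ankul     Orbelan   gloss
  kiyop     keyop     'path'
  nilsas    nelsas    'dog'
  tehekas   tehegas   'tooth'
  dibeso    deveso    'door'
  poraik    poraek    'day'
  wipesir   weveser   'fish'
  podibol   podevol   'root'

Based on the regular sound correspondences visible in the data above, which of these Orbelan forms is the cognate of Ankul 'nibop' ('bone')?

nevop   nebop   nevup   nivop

dibeso ~ deveso, podibol ~ podevol — Ankul i corresponds to Orbelan e after a consonant, before a labial obstruent.
podibol ~ podevol — Ankul b corresponds to Orbelan v between vowels (before a back vowel).
Applying these to Ankul 'nibop':
  nibop → nebop   (i→e after a consonant, before a labial obstruent)
  nebop → nevop   (b→v between vowels (before a back vowel))
So the Orbelan cognate is 'nevop'.

nevop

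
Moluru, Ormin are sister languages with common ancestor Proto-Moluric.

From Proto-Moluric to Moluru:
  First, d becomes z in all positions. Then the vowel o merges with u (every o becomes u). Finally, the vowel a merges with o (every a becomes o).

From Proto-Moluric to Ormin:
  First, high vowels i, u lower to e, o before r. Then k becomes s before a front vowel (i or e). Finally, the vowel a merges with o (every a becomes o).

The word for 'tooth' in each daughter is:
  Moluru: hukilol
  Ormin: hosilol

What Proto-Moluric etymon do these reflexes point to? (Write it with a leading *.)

*hokilal

Position 3: Moluru has k, Ormin has s. Moluru preserves k here (none of its changes turn any other segment into k), so the proto-segment is *k.
Position 6: Moluru has o, Ormin has o. In Moluru, o can only continue *a, so the proto-segment is *a.
Position 2: Moluru has u, Ormin has o. Taking the neighbouring segments as reconstructed: Moluru u could go back to *o or *u; Ormin o could go back to *a or *o — the one source consistent with every daughter is *o.
Verify the candidate proto-form against each daughter:
Moluru: *hokilal > hukilal > hukilol  (by vowel merger, vowel merger)
Ormin: start from *hokilal.
  rule 1: no change — hokilal
  rule 2 (palatalisation): hokilal → hosilal
  rule 3 (vowel merger): hosilal → hosilol
  ⇒ Ormin hosilol
No other proto-form is consistent with every reflex, so the reconstruction is *hokilal.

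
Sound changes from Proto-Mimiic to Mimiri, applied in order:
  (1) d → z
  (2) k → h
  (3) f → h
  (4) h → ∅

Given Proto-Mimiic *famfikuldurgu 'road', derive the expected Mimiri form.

amiulzurgu

Mimiri: *famfikuldurgu
  famfikuldurgu → famfikulzurgu   [unconditioned shift]
  famfikulzurgu → famfihulzurgu   [unconditioned shift]
  famfihulzurgu → hamhihulzurgu   [unconditioned shift]
  hamhihulzurgu → amiulzurgu   [h-loss]
  giving Mimiri amiulzurgu.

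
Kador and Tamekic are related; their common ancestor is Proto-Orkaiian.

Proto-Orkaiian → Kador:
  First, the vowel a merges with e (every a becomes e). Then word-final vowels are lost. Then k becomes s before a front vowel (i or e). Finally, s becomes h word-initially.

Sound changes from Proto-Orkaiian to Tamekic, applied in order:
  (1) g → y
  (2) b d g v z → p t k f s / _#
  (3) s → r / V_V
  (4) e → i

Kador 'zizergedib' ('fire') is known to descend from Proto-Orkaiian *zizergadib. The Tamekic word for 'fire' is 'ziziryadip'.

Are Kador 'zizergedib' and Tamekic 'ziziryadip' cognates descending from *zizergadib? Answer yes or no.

yes

Derive the expected Tamekic reflex of *zizergadib:
Tamekic: *zizergadib > zizeryadib > zizeryadip > ziziryadip  (by unconditioned shift, final devoicing, vowel merger)
Tamekic 'ziziryadip' matches the regular reflex exactly, so the pair is cognate.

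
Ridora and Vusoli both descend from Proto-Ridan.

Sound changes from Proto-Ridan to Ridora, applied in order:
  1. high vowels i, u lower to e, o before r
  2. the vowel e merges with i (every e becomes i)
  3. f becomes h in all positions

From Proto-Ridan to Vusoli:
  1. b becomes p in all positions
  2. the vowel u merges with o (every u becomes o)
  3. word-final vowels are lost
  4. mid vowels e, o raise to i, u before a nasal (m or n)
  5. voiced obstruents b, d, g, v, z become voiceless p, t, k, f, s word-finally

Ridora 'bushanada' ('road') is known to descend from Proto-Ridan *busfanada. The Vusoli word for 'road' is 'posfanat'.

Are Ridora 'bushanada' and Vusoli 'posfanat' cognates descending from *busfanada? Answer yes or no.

yes

Derive the expected Vusoli reflex of *busfanada:
Vusoli: start from *busfanada.
  rule 1 (unconditioned shift): busfanada → pusfanada
  rule 2 (vowel merger): pusfanada → posfanada
  rule 3 (apocope): posfanada → posfanad
  rule 4: no change — posfanad
  rule 5 (final devoicing): posfanad → posfanat
  ⇒ Vusoli posfanat
Vusoli 'posfanat' matches the regular reflex exactly, so the pair is cognate.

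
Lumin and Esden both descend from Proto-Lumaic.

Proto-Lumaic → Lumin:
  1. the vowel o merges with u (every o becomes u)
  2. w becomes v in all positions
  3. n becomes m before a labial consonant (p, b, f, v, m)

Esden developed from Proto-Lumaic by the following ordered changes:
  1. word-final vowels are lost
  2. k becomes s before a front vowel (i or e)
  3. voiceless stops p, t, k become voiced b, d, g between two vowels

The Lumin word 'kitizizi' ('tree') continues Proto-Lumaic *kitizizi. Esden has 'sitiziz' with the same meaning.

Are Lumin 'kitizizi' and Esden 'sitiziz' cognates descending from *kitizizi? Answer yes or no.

no

Derive the expected Esden reflex of *kitizizi:
Esden: *kitizizi
  kitizizi → kitiziz   [apocope]
  kitiziz → sitiziz   [palatalisation]
  sitiziz → sidiziz   [intervocalic voicing]
  giving Esden sidiziz.
The regular Esden reflex would be 'sidiziz', but the attested form is 'sitiziz'. The correspondence is irregular, so they are not cognates (the Esden form has a different source).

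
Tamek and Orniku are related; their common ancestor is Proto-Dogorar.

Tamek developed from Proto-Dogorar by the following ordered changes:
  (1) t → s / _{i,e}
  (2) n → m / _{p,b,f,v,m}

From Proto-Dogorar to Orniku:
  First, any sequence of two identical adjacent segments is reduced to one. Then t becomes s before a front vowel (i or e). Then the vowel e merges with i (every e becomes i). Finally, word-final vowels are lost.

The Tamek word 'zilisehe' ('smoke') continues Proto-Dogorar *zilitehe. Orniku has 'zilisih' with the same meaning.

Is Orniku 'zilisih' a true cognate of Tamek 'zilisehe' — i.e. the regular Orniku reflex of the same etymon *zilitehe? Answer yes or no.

yes

Derive the expected Orniku reflex of *zilitehe:
Orniku: start from *zilitehe.
  rule 1: no change — zilitehe
  rule 2 (palatalisation): zilitehe → zilisehe
  rule 3 (vowel merger): zilisehe → zilisihi
  rule 4 (apocope): zilisihi → zilisih
  ⇒ Orniku zilisih
Orniku 'zilisih' matches the regular reflex exactly, so the pair is cognate.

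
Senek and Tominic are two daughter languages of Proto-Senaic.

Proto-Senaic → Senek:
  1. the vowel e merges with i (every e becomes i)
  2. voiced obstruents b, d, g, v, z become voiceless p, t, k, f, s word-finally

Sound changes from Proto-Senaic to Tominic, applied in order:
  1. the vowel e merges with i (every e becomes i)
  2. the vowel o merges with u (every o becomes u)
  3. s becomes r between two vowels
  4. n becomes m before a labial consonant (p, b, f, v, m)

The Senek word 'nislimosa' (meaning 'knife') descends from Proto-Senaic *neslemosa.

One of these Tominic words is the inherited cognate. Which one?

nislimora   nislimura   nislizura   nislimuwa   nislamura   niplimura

nislimura

Tominic: *neslemosa
  neslemosa → nislimosa   [vowel merger]
  nislimosa → nislimusa   [vowel merger]
  nislimusa → nislimura   [rhotacism]
  nislimura (rule 4 does not apply)
  giving Tominic nislimura.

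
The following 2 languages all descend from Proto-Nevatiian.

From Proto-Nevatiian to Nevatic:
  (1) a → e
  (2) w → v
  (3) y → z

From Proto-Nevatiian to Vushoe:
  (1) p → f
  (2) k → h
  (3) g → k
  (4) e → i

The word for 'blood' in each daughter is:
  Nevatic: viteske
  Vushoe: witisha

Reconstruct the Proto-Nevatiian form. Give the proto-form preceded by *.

Position 1: Nevatic has v, Vushoe has w. Vushoe preserves w here (none of its changes turn any other segment into w), so the proto-segment is *w.
Position 4: Nevatic has e, Vushoe has i. Taking the neighbouring segments as reconstructed: Nevatic e could go back to *a or *e; Vushoe i could go back to *e or *i — the one source consistent with every daughter is *e.
This points to *witeska. Verify forward in each daughter:
Nevatic: *witeska > witeske > viteske  (by vowel merger, unconditioned shift)
Vushoe: *witeska > witesha > witisha  (by unconditioned shift, vowel merger)
No other proto-form is consistent with every reflex, so the reconstruction is *witeska.

*witeska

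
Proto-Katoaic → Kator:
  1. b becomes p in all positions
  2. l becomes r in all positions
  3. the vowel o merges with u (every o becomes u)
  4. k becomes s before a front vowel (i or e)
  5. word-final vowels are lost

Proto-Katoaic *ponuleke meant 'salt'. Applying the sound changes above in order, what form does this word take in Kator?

Kator: start from *ponuleke.
  rule 1: no change — ponuleke
  rule 2 (unconditioned shift): ponuleke → ponureke
  rule 3 (vowel merger): ponureke → punureke
  rule 4 (palatalisation): punureke → punurese
  rule 5 (apocope): punurese → punures
  ⇒ Kator punures

punures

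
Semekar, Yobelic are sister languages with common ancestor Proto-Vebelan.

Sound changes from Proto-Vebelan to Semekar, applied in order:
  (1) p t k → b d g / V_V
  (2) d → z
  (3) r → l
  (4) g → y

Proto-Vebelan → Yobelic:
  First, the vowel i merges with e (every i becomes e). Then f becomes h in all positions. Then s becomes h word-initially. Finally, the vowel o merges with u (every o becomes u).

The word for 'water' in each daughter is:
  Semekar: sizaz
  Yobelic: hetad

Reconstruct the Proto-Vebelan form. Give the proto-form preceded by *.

*sitad

Position 2: Semekar has i, Yobelic has e. Semekar preserves i here (none of its changes turn any other segment into i), so the proto-segment is *i.
Position 3: Semekar has z, Yobelic has t. Yobelic preserves t here (none of its changes turn any other segment into t), so the proto-segment is *t.
Position 5: Semekar has z, Yobelic has d. Yobelic preserves d here (none of its changes turn any other segment into d), so the proto-segment is *d.
Verify the candidate proto-form against each daughter:
Semekar: *sitad
  sitad → sidad   [intervocalic voicing]
  sidad → sizaz   [unconditioned shift]
  sizaz (rule 3 does not apply)
  sizaz (rule 4 does not apply)
  giving Semekar sizaz.
Yobelic: *sitad
  sitad → setad   [vowel merger]
  setad (rule 2 does not apply)
  setad → hetad   [debuccalisation]
  hetad (rule 4 does not apply)
  giving Yobelic hetad.
No other proto-form is consistent with every reflex, so the reconstruction is *sitad.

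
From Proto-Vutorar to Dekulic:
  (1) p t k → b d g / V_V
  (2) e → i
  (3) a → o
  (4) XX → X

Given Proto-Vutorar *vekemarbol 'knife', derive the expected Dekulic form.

Dekulic: *vekemarbol > vegemarbol > vigimarbol > vigimorbol  (by intervocalic voicing, vowel merger, vowel merger)

vigimorbol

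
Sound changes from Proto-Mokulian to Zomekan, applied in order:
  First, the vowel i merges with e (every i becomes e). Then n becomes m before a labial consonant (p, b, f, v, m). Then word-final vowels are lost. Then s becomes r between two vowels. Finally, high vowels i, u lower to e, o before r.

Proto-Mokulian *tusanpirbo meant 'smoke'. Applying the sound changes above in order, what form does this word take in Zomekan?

toramperb

Zomekan: *tusanpirbo > tusanperbo > tusamperbo > tusamperb > turamperb > toramperb  (by vowel merger, nasal place assimilation, apocope, rhotacism, pre-rhotic lowering)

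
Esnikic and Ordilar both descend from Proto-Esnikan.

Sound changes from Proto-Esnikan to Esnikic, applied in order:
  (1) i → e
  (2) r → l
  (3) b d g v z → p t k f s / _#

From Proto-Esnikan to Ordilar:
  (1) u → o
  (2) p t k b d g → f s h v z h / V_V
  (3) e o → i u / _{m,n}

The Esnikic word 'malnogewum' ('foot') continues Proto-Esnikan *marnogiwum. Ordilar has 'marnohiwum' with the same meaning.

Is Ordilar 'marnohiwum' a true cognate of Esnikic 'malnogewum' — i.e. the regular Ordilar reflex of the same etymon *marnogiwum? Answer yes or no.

yes

Derive the expected Ordilar reflex of *marnogiwum:
Ordilar: *marnogiwum > marnogiwom > marnohiwom > marnohiwum  (by vowel merger, intervocalic lenition, pre-nasal raising)
Ordilar 'marnohiwum' matches the regular reflex exactly, so the pair is cognate.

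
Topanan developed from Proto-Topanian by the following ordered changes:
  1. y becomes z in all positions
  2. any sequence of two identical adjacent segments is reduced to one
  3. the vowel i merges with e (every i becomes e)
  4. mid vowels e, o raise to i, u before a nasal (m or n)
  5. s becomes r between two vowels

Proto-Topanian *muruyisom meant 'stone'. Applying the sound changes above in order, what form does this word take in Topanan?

muruzerum

Topanan: start from *muruyisom.
  rule 1 (unconditioned shift): muruyisom → muruzisom
  rule 2: no change — muruzisom
  rule 3 (vowel merger): muruzisom → muruzesom
  rule 4 (pre-nasal raising): muruzesom → muruzesum
  rule 5 (rhotacism): muruzesum → muruzerum
  ⇒ Topanan muruzerum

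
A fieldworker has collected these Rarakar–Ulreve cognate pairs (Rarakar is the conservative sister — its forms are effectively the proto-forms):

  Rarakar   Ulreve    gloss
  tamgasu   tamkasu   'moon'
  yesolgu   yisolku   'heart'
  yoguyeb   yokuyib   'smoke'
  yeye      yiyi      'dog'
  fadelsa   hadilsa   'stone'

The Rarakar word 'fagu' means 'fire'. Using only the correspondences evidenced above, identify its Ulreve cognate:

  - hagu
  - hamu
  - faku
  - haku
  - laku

haku

fadelsa ~ hadilsa — Rarakar f corresponds to Ulreve h word-initially before a back vowel.
yoguyeb ~ yokuyib — Rarakar g corresponds to Ulreve k between vowels (before a back vowel).
Applying these to Rarakar 'fagu':
  fagu → hagu   (f→h word-initially before a back vowel)
  hagu → haku   (g→k between vowels (before a back vowel))
So the Ulreve cognate is 'haku'.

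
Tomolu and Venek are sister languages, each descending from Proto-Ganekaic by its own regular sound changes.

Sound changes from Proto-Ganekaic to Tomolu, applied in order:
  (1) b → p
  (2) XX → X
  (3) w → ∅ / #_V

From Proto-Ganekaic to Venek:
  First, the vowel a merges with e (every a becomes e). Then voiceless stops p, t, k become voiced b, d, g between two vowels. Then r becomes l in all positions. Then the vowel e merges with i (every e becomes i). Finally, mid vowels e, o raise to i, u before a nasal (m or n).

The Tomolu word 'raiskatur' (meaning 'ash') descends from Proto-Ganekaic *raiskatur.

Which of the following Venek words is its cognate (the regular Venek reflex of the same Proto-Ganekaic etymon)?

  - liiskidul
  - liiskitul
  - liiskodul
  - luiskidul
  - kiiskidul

Venek: *raiskatur > reisketur > reiskedur > leiskedul > liiskidul  (by vowel merger, intervocalic voicing, unconditioned shift, vowel merger)
The other candidates each miss or misapply at least one Venek change.

liiskidul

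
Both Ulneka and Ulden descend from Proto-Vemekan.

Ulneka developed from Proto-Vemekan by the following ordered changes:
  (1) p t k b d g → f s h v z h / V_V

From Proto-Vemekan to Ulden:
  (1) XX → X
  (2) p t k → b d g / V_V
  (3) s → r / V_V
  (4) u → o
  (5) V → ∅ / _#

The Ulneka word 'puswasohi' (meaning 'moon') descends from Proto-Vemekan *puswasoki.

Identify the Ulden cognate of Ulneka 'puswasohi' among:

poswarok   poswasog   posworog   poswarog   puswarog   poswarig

poswarog

Ulden: *puswasoki > puswasogi > puswarogi > poswarogi > poswarog  (by intervocalic voicing, rhotacism, vowel merger, apocope)
Only 'poswarog' matches the regular Ulden development of *puswasoki.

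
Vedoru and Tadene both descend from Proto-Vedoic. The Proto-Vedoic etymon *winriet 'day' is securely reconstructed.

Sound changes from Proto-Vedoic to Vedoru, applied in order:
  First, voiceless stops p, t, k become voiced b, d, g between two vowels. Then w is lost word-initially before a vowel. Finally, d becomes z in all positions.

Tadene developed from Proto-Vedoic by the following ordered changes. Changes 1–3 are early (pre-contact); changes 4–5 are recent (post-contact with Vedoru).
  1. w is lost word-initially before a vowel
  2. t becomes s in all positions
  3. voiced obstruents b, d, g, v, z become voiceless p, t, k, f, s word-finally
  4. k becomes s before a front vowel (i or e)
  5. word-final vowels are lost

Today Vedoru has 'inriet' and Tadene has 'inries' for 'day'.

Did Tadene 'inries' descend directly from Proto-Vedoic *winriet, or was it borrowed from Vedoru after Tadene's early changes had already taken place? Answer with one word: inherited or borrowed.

inherited

If inherited, *winriet would pass through all of Tadene's changes:
Tadene: *winriet
  winriet → inriet   [glide loss]
  inriet → inries   [unconditioned shift]
  inries (rule 3 does not apply)
  inries (rule 4 does not apply)
  inries (rule 5 does not apply)
  giving Tadene inries.
If borrowed from Vedoru 'inriet' after the early changes, it would undergo only the recent ones:
  rule 4 (palatalisation): no change (inriet)
  rule 5 (apocope): no change (inriet)
  ⇒ as a loan: inriet
Tadene 'inries' matches the inherited outcome exactly, so it is an inherited cognate, not a loan.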